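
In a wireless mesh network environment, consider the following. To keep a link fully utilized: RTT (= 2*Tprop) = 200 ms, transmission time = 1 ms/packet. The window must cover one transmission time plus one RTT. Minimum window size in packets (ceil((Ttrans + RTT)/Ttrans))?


Given: Ttrans = 1 ms, RTT = 200 ms (= 2 * Tprop, Tprop = 100 ms)
Time until first ACK returns = Ttrans + RTT = 1 + 200 = 201 ms
Need W * Ttrans >= Ttrans + RTT  ->  W >= (Ttrans + RTT) / Ttrans
(Ttrans + RTT) / Ttrans = 201 / 1 = 201
W_min = ceil(201) = 201

201


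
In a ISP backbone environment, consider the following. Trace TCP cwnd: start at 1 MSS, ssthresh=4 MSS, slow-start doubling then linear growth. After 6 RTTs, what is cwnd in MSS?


RTT 0: cwnd = 1 MSS (initial)
RTT 1: cwnd = 2 MSS (slow start, doubled)
RTT 2: cwnd = 4 MSS (slow start, doubled)
RTT 3: cwnd = 5 MSS (congestion avoidance, +1)
RTT 4: cwnd = 6 MSS (congestion avoidance, +1)
RTT 5: cwnd = 7 MSS (congestion avoidance, +1)
RTT 6: cwnd = 8 MSS (congestion avoidance, +1)

8


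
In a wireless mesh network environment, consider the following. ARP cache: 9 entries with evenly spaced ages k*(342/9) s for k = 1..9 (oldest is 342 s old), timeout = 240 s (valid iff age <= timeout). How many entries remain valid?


Ages are k * 342/9 s for k = 1..9 (spacing = 38.0000 s).
Entry k is valid iff k * 342/9 <= 240 iff k <= 9 * 240 / 342 = 6.3158
n_valid = floor(6.3158) = 6
(n_stale = 9 - 6 = 3)

6


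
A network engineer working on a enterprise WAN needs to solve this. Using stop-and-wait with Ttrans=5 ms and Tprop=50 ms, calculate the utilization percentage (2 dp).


Given: Ttrans = 5 ms, Tprop = 50 ms
RTT = 2 * Tprop = 2 * 50 = 100 ms
U = Ttrans / (Ttrans + RTT)
U = 5 / (5 + 100)
U = 5 / 105 = 0.047619
U% = 4.76%

4.76


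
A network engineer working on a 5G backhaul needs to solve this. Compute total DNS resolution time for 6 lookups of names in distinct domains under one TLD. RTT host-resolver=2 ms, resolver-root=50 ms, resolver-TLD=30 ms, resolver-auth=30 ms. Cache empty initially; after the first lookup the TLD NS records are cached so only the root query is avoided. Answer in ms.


Lookup 1 (cold cache): local + root + TLD + auth = 2 + 50 + 30 + 30 = 112 ms
Lookups 2..6 (TLD NS cached -> skip root; new domain -> still ask TLD and auth): local + TLD + auth = 2 + 30 + 30 = 62 ms each
Remaining 5 lookups: 5 * 62 = 310 ms
Total = 112 + 310 = 422 ms

422


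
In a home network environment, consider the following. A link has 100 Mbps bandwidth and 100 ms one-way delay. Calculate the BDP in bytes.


Given: bandwidth = 100 Mbps, delay = 100 ms
BDP in bits = 100 * 10^6 * 100 / 1000
BDP in bits = 10000000
BDP in bytes = 10000000 / 8 = 1250000

1250000


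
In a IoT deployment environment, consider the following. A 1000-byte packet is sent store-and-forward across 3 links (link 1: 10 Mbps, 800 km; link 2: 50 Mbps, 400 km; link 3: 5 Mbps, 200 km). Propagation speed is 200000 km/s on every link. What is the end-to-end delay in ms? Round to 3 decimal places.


Packet = 1000 bytes = 8000 bits. Store-and-forward: sum (t_trans + t_prop) per link.
Link 1: t_trans = 8000/(10*10^6) s = 0.8000 ms; t_prop = 800/200000 s = 4.0000 ms; subtotal = 4.8000 ms
Link 2: t_trans = 8000/(50*10^6) s = 0.1600 ms; t_prop = 400/200000 s = 2.0000 ms; subtotal = 2.1600 ms
Link 3: t_trans = 8000/(5*10^6) s = 1.6000 ms; t_prop = 200/200000 s = 1.0000 ms; subtotal = 2.6000 ms
End-to-end = 4.8000 + 2.1600 + 2.6000 = 9.5600 ms -> 9.560 ms (3 dp)

9.560


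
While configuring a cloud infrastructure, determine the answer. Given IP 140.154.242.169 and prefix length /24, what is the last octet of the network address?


Given: IP = 140.154.242.169, prefix = /24
Subnet mask = 255.255.255.0
Last octet of IP: 169
Last octet of mask: 0
Network last octet = 169 AND 0 = 0

0


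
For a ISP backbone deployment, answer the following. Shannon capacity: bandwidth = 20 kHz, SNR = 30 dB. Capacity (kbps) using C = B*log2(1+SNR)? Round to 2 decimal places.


Given: B = 20 kHz, SNR = 30 dB
SNR linear = 10^(30/10) = 1000
1 + SNR = 1001
log2(1001) = 9.9672262588
C = 20 * 1000 * 9.9672262588 = 199344.5252 bps
C = 199.344525 kbps -> 199.34 kbps (2 dp)

199.34


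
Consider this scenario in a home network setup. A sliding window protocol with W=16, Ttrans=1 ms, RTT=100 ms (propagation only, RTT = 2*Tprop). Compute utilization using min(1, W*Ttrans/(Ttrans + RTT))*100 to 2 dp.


Given: W = 16, Ttrans = 1 ms, RTT = 100 ms (= 2 * Tprop, Tprop = 50 ms)
Cycle time = Ttrans + RTT = 1 + 100 = 101 ms (first packet sent until its ACK returns)
W * Ttrans = 16 * 1 = 16 ms of sending per cycle
W * Ttrans / (Ttrans + RTT) = 16 / 101 = 0.158416
U = min(1, 0.158416) = 0.158416
U% = 15.84%

15.84


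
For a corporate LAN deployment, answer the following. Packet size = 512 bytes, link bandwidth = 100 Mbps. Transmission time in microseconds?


Given: packet = 512 bytes, bandwidth = 100 Mbps
Packet in bits = 512 * 8 = 4096 bits
Bandwidth = 100 * 10^6 = 100000000 bps
Time = 4096 / 100000000 seconds
Time in us = 4096 * 10^6 / 100000000 = 40.96

40.96


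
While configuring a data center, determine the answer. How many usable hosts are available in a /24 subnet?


Given: subnet mask /24
Host bits = 32 - 24 = 8
Total addresses = 2^8 = 256
Usable hosts = 256 - 2 (network + broadcast) = 254

254


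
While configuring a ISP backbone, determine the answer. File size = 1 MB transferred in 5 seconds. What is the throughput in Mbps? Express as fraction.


Given: file = 1 MB, time = 5 s
File in Mb = 1 * 8 = 8 Mb
Throughput = 8 / 5 Mbps
Throughput = 8/5 Mbps

8/5


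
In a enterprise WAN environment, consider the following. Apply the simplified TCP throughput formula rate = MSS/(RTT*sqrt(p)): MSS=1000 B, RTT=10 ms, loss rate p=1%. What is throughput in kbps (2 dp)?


Given: MSS = 1000 bytes, RTT = 10 ms, loss = 1%
RTT in seconds = 10 / 1000 = 0.01
Loss rate = 1% = 0.01
sqrt(loss) = sqrt(0.01) = 0.1
Throughput (bytes/s) = 1000 / (0.01 * 0.1) = 1000000.0000
Throughput (kbps) = 1000000.0000 * 8 / 1000 = 8000.000000 -> 8000.00 kbps (2 dp)

8000.00


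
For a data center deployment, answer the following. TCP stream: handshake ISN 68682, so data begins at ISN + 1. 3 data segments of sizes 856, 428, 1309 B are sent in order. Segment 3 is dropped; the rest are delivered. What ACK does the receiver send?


SYN uses sequence number 68682; first data byte = ISN + 1 = 68683.
Segment 1: SEQ = 68683, len = 856 B, covers [68683, 69538]
Segment 2: SEQ = 69539, len = 428 B, covers [69539, 69966]
Segment 3: SEQ = 69967, len = 1309 B, covers [69967, 71275] [LOST]
In-order data received: bytes [68683, 69966] (segments 1..2).
Segment 3 missing -> gap begins at byte 69967.
Cumulative ACK = next expected in-order byte = 68683 + 856 + 428 = 69967

69967


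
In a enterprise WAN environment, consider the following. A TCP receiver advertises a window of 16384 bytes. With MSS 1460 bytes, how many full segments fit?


Given: RWND = 16384 bytes, MSS = 1460 bytes
Full segments = floor(RWND / MSS)
Full segments = floor(16384 / 1460)
Full segments = floor(11.2219) = 11

11


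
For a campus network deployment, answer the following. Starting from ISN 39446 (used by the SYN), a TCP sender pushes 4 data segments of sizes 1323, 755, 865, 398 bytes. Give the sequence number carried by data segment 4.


The SYN occupies sequence number ISN = 39446, so the first data byte is ISN + 1 = 39447.
SEQ of data segment i = (ISN + 1) + sum of payload sizes of segments 1..i-1.
Segment 1: SEQ = 39447, payload = 1323 bytes
Segment 2: SEQ = 40770, payload = 755 bytes
Segment 3: SEQ = 41525, payload = 865 bytes
Segment 4: SEQ = 42390, payload = 398 bytes
SEQ of segment 4 = 39447 + 1323 + 755 + 865 = 42390

42390


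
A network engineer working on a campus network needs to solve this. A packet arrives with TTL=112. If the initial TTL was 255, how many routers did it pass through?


Given: initial TTL = 255, received TTL = 112
Hops = initial TTL - received TTL
Hops = 255 - 112 = 143

143


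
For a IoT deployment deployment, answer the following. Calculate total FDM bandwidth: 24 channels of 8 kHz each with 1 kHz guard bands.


Given: 24 channels, 8 kHz each, guard = 1 kHz
Channel bandwidth = 24 * 8 = 192 kHz
Guard bands = 23 gaps * 1 kHz = 23 kHz
Total = 192 + 23 = 215 kHz

215


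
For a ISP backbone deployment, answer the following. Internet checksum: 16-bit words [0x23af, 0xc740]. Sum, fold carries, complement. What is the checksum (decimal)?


Given words: [0x23af, 0xc740]
Step 1: Sum all words
Raw sum = 9135 + 51008 = 60143
One's complement = ~60143 & 0xFFFF = 5392

5392


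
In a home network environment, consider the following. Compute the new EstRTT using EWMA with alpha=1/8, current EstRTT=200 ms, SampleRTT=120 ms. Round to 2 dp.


Given: EstRTT = 200 ms, SampleRTT = 120 ms, alpha = 1/8
New EstRTT = (1 - alpha) * EstRTT + alpha * SampleRTT
(7/8) * 200 = 175
(1/8) * 120 = 15
New EstRTT = 175 + 15 = 190 ms -> 190.00 ms (2 dp)

190.00


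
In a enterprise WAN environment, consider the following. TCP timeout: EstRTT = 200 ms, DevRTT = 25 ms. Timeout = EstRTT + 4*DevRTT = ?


Given: EstRTT = 200 ms, DevRTT = 25 ms
Timeout = EstRTT + 4 * DevRTT
4 * DevRTT = 4 * 25 = 100
Timeout = 200 + 100 = 300 ms

300


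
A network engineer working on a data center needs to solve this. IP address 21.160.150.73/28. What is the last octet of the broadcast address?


Given: IP = 21.160.150.73, prefix = /28
Host bits = 32 - 28 = 4
Network last octet = 73 AND mask = 64
Host part size = 2^4 - 1 = 15
Broadcast last octet = 64 OR 15 = 79

79


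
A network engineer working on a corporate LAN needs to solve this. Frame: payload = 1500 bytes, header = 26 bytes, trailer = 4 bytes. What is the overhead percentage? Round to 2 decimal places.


Given: payload = 1500 B, header = 26 B, trailer = 4 B
Overhead bytes = header + trailer = 26 + 4 = 30
Total frame = payload + overhead = 1500 + 30 = 1530
Overhead % = 30 / 1530 * 100 = 1.9608% -> 1.96% (2 dp)

1.96


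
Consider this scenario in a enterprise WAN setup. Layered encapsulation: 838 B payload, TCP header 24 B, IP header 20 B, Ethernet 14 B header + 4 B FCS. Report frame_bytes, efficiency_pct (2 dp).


TCP segment = 838 + 24 = 862 B
IP packet = 862 + 20 = 882 B
Ethernet frame = 882 + 14 + 4 = 900 B
Efficiency = app / frame = 838 / 900 = 0.931111 = 93.1111% -> 93.11% (2 dp)

900, 93.11


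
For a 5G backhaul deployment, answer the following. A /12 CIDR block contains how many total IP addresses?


Given: CIDR prefix /12
Host bits = 32 - 12 = 20
Total addresses = 2^20 = 1048576

1048576


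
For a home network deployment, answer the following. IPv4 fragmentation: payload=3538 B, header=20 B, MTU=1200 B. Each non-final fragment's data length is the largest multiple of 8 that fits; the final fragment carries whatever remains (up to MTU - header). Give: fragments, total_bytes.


Max data per non-final fragment = floor((MTU - header)/8)*8 = floor((1200 - 20)/8)*8 = floor(1180/8)*8 = 1176 B
Final fragment needs no 8-byte alignment: it can carry up to MTU - header = 1180 B
Non-final fragments needed = ceil((payload - 1180) / 1176) = ceil(2358/1176) = ceil(2.0051) = 3
Number of fragments = 3 + 1 = 4
Fragment sizes (data): 3 * 1176 B + 10 B (last, 10 <= 1180 OK)
Total bytes sent = payload + n_frags * header = 3538 + 4*20 = 3538 + 80 = 3618 B

4, 3618


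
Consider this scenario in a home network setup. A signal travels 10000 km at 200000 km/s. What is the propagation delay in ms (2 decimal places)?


Given: distance = 10000 km, speed = 200000 km/s
Delay = distance / speed = 10000 / 200000 seconds
Delay in ms = 10000 * 1000 / 200000
Delay = 50.0000 ms
Rounded to 2 dp = 50.00 ms

50.00


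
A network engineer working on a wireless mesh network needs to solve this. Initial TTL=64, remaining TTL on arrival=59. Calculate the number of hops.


Given: initial TTL = 64, received TTL = 59
Hops = initial TTL - received TTL
Hops = 64 - 59 = 5

5


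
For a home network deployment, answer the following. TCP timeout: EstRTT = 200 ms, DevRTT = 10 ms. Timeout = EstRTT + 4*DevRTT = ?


Given: EstRTT = 200 ms, DevRTT = 10 ms
Timeout = EstRTT + 4 * DevRTT
4 * DevRTT = 4 * 10 = 40
Timeout = 200 + 40 = 240 ms

240


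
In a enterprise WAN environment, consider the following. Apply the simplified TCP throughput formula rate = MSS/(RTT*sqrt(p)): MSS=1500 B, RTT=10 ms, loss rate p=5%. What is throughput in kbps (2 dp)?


Given: MSS = 1500 bytes, RTT = 10 ms, loss = 5%
RTT in seconds = 10 / 1000 = 0.01
Loss rate = 5% = 0.05
sqrt(loss) = sqrt(0.05) = 0.223606797750
Throughput (bytes/s) = 1500 / (0.01 * 0.223606797750) = 670820.3932
Throughput (kbps) = 670820.3932 * 8 / 1000 = 5366.563146 -> 5366.56 kbps (2 dp)

5366.56


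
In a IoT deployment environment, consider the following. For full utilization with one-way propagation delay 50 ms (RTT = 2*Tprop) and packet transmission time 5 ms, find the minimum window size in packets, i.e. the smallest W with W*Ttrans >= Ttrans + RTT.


Given: Ttrans = 5 ms, RTT = 100 ms (= 2 * Tprop, Tprop = 50 ms)
Time until first ACK returns = Ttrans + RTT = 5 + 100 = 105 ms
Need W * Ttrans >= Ttrans + RTT  ->  W >= (Ttrans + RTT) / Ttrans
(Ttrans + RTT) / Ttrans = 105 / 5 = 21
W_min = ceil(21) = 21

21


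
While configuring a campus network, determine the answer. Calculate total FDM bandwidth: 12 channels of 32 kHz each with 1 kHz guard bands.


Given: 12 channels, 32 kHz each, guard = 1 kHz
Channel bandwidth = 12 * 32 = 384 kHz
Guard bands = 11 gaps * 1 kHz = 11 kHz
Total = 384 + 11 = 395 kHz

395


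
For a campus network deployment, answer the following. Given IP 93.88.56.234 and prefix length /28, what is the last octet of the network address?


Given: IP = 93.88.56.234, prefix = /28
Subnet mask = 255.255.255.240
Last octet of IP: 234
Last octet of mask: 240
Network last octet = 234 AND 240 = 224

224


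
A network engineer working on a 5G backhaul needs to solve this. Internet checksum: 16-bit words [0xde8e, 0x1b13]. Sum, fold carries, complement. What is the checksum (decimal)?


Given words: [0xde8e, 0x1b13]
Step 1: Sum all words
Raw sum = 56974 + 6931 = 63905
One's complement = ~63905 & 0xFFFF = 1630

1630


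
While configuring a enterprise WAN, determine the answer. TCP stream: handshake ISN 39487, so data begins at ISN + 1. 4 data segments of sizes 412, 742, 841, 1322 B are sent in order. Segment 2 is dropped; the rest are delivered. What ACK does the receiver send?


SYN uses sequence number 39487; first data byte = ISN + 1 = 39488.
Segment 1: SEQ = 39488, len = 412 B, covers [39488, 39899]
Segment 2: SEQ = 39900, len = 742 B, covers [39900, 40641] [LOST]
Segment 3: SEQ = 40642, len = 841 B, covers [40642, 41482]
Segment 4: SEQ = 41483, len = 1322 B, covers [41483, 42804]
In-order data received: bytes [39488, 39899] (segments 1..1).
Segment 2 missing -> gap begins at byte 39900; later segments buffered out of order.
Cumulative ACK = next expected in-order byte = 39488 + 412 = 39900

39900


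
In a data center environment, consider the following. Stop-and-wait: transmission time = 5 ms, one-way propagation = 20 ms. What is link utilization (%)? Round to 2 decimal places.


Given: Ttrans = 5 ms, Tprop = 20 ms
RTT = 2 * Tprop = 2 * 20 = 40 ms
U = Ttrans / (Ttrans + RTT)
U = 5 / (5 + 40)
U = 5 / 45 = 0.111111
U% = 11.11%

11.11


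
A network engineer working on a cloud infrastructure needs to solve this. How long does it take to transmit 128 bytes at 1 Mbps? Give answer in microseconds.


Given: packet = 128 bytes, bandwidth = 1 Mbps
Packet in bits = 128 * 8 = 1024 bits
Bandwidth = 1 * 10^6 = 1000000 bps
Time = 1024 / 1000000 seconds
Time in us = 1024 * 10^6 / 1000000 = 1024

1024


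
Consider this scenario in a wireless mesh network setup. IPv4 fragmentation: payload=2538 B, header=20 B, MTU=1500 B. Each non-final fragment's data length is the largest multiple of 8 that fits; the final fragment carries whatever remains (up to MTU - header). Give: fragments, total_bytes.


Max data per non-final fragment = floor((MTU - header)/8)*8 = floor((1500 - 20)/8)*8 = floor(1480/8)*8 = 1480 B
Final fragment needs no 8-byte alignment: it can carry up to MTU - header = 1480 B
Non-final fragments needed = ceil((payload - 1480) / 1480) = ceil(1058/1480) = ceil(0.7149) = 1
Number of fragments = 1 + 1 = 2
Fragment sizes (data): 1 * 1480 B + 1058 B (last, 1058 <= 1480 OK)
Total bytes sent = payload + n_frags * header = 2538 + 2*20 = 2538 + 40 = 2578 B

2, 2578


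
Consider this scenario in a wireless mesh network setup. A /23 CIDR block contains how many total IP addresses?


Given: CIDR prefix /23
Host bits = 32 - 23 = 9
Total addresses = 2^9 = 512

512


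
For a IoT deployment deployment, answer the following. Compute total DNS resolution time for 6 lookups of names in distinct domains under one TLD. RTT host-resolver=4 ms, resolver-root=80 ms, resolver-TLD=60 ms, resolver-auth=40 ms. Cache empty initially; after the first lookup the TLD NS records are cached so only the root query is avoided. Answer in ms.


Lookup 1 (cold cache): local + root + TLD + auth = 4 + 80 + 60 + 40 = 184 ms
Lookups 2..6 (TLD NS cached -> skip root; new domain -> still ask TLD and auth): local + TLD + auth = 4 + 60 + 40 = 104 ms each
Remaining 5 lookups: 5 * 104 = 520 ms
Total = 184 + 520 = 704 ms

704


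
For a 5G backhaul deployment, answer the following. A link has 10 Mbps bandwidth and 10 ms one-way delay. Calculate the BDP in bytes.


Given: bandwidth = 10 Mbps, delay = 10 ms
BDP in bits = 10 * 10^6 * 10 / 1000
BDP in bits = 100000
BDP in bytes = 100000 / 8 = 12500

12500


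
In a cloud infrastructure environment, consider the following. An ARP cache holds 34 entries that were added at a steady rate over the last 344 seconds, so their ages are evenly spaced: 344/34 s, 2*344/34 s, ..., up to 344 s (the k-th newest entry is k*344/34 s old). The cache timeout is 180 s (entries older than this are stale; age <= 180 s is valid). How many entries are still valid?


Ages are k * 344/34 s for k = 1..34 (spacing = 10.1176 s).
Entry k is valid iff k * 344/34 <= 180 iff k <= 34 * 180 / 344 = 17.7907
n_valid = floor(17.7907) = 17
(n_stale = 34 - 17 = 17)

17


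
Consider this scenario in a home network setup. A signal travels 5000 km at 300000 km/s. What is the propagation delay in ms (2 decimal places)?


Given: distance = 5000 km, speed = 300000 km/s
Delay = distance / speed = 5000 / 300000 seconds
Delay in ms = 5000 * 1000 / 300000
Delay = 16.6667 ms
Rounded to 2 dp = 16.67 ms

16.67


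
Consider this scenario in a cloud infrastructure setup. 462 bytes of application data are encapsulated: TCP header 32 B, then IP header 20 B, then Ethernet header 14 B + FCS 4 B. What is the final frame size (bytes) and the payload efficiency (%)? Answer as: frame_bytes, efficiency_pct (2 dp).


TCP segment = 462 + 32 = 494 B
IP packet = 494 + 20 = 514 B
Ethernet frame = 514 + 14 + 4 = 532 B
Efficiency = app / frame = 462 / 532 = 0.868421 = 86.8421% -> 86.84% (2 dp)

532, 86.84


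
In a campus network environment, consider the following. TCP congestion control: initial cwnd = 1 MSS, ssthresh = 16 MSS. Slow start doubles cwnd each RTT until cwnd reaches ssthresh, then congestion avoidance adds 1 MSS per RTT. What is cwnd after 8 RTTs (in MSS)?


RTT 0: cwnd = 1 MSS (initial)
RTT 1: cwnd = 2 MSS (slow start, doubled)
RTT 2: cwnd = 4 MSS (slow start, doubled)
RTT 3: cwnd = 8 MSS (slow start, doubled)
RTT 4: cwnd = 16 MSS (slow start, doubled)
RTT 5: cwnd = 17 MSS (congestion avoidance, +1)
RTT 6: cwnd = 18 MSS (congestion avoidance, +1)
RTT 7: cwnd = 19 MSS (congestion avoidance, +1)
RTT 8: cwnd = 20 MSS (congestion avoidance, +1)

20


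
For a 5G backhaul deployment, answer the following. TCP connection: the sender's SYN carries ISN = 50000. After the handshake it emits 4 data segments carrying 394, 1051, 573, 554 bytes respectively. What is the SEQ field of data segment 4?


The SYN occupies sequence number ISN = 50000, so the first data byte is ISN + 1 = 50001.
SEQ of data segment i = (ISN + 1) + sum of payload sizes of segments 1..i-1.
Segment 1: SEQ = 50001, payload = 394 bytes
Segment 2: SEQ = 50395, payload = 1051 bytes
Segment 3: SEQ = 51446, payload = 573 bytes
Segment 4: SEQ = 52019, payload = 554 bytes
SEQ of segment 4 = 50001 + 394 + 1051 + 573 = 52019

52019


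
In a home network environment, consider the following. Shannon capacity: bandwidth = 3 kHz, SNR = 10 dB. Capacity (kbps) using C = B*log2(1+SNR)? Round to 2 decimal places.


Given: B = 3 kHz, SNR = 10 dB
SNR linear = 10^(10/10) = 10
1 + SNR = 11
log2(11) = 3.4594316186
C = 3 * 1000 * 3.4594316186 = 10378.2949 bps
C = 10.378295 kbps -> 10.38 kbps (2 dp)

10.38


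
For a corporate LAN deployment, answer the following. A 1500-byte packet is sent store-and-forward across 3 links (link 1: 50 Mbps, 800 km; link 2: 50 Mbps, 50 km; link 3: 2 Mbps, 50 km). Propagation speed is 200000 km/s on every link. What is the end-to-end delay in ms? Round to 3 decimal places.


Packet = 1500 bytes = 12000 bits. Store-and-forward: sum (t_trans + t_prop) per link.
Link 1: t_trans = 12000/(50*10^6) s = 0.2400 ms; t_prop = 800/200000 s = 4.0000 ms; subtotal = 4.2400 ms
Link 2: t_trans = 12000/(50*10^6) s = 0.2400 ms; t_prop = 50/200000 s = 0.2500 ms; subtotal = 0.4900 ms
Link 3: t_trans = 12000/(2*10^6) s = 6.0000 ms; t_prop = 50/200000 s = 0.2500 ms; subtotal = 6.2500 ms
End-to-end = 4.2400 + 0.4900 + 6.2500 = 10.9800 ms -> 10.980 ms (3 dp)

10.980


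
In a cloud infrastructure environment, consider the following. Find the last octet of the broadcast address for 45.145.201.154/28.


Given: IP = 45.145.201.154, prefix = /28
Host bits = 32 - 28 = 4
Network last octet = 154 AND mask = 144
Host part size = 2^4 - 1 = 15
Broadcast last octet = 144 OR 15 = 159

159


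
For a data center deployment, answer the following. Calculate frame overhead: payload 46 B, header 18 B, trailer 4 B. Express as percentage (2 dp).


Given: payload = 46 B, header = 18 B, trailer = 4 B
Overhead bytes = header + trailer = 18 + 4 = 22
Total frame = payload + overhead = 46 + 22 = 68
Overhead % = 22 / 68 * 100 = 32.3529% -> 32.35% (2 dp)

32.35


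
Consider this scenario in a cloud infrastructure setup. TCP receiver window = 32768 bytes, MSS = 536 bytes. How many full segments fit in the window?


Given: RWND = 32768 bytes, MSS = 536 bytes
Full segments = floor(RWND / MSS)
Full segments = floor(32768 / 536)
Full segments = floor(61.1343) = 61

61


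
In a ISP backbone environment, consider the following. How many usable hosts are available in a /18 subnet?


Given: subnet mask /18
Host bits = 32 - 18 = 14
Total addresses = 2^14 = 16384
Usable hosts = 16384 - 2 (network + broadcast) = 16382

16382


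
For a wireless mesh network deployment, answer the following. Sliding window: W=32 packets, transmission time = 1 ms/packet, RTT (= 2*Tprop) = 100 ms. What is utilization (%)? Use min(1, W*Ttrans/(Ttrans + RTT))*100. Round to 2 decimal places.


Given: W = 32, Ttrans = 1 ms, RTT = 100 ms (= 2 * Tprop, Tprop = 50 ms)
Cycle time = Ttrans + RTT = 1 + 100 = 101 ms (first packet sent until its ACK returns)
W * Ttrans = 32 * 1 = 32 ms of sending per cycle
W * Ttrans / (Ttrans + RTT) = 32 / 101 = 0.316832
U = min(1, 0.316832) = 0.316832
U% = 31.68%

31.68


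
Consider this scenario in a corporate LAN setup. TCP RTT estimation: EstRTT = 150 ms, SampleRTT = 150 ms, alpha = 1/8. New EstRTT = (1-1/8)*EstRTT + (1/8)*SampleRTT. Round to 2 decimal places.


Given: EstRTT = 150 ms, SampleRTT = 150 ms, alpha = 1/8
New EstRTT = (1 - alpha) * EstRTT + alpha * SampleRTT
(7/8) * 150 = 131.25
(1/8) * 150 = 18.75
New EstRTT = 131.25 + 18.75 = 150 ms -> 150.00 ms (2 dp)

150.00


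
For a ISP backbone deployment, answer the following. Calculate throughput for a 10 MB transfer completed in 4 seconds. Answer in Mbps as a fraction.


Given: file = 10 MB, time = 4 s
File in Mb = 10 * 8 = 80 Mb
Throughput = 80 / 4 Mbps
Throughput = 20 Mbps

20


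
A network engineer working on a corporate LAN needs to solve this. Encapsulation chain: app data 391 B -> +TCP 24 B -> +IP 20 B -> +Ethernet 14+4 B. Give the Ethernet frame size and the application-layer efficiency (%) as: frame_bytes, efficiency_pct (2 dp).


TCP segment = 391 + 24 = 415 B
IP packet = 415 + 20 = 435 B
Ethernet frame = 435 + 14 + 4 = 453 B
Efficiency = app / frame = 391 / 453 = 0.863135 = 86.3135% -> 86.31% (2 dp)

453, 86.31


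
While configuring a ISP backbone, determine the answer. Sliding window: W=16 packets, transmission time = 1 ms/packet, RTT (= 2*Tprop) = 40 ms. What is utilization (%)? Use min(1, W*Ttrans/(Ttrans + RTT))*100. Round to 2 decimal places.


Given: W = 16, Ttrans = 1 ms, RTT = 40 ms (= 2 * Tprop, Tprop = 20 ms)
Cycle time = Ttrans + RTT = 1 + 40 = 41 ms (first packet sent until its ACK returns)
W * Ttrans = 16 * 1 = 16 ms of sending per cycle
W * Ttrans / (Ttrans + RTT) = 16 / 41 = 0.390244
U = min(1, 0.390244) = 0.390244
U% = 39.02%

39.02


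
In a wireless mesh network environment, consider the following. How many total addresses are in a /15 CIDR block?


Given: CIDR prefix /15
Host bits = 32 - 15 = 17
Total addresses = 2^17 = 131072

131072


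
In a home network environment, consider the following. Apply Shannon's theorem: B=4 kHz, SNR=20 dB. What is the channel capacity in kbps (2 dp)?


Given: B = 4 kHz, SNR = 20 dB
SNR linear = 10^(20/10) = 100
1 + SNR = 101
log2(101) = 6.6582114828
C = 4 * 1000 * 6.6582114828 = 26632.8459 bps
C = 26.632846 kbps -> 26.63 kbps (2 dp)

26.63


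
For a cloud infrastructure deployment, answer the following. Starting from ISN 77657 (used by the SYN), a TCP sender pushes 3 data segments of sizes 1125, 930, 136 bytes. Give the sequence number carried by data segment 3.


The SYN occupies sequence number ISN = 77657, so the first data byte is ISN + 1 = 77658.
SEQ of data segment i = (ISN + 1) + sum of payload sizes of segments 1..i-1.
Segment 1: SEQ = 77658, payload = 1125 bytes
Segment 2: SEQ = 78783, payload = 930 bytes
Segment 3: SEQ = 79713, payload = 136 bytes
SEQ of segment 3 = 77658 + 1125 + 930 = 79713

79713


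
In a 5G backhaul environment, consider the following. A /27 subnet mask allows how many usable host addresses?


Given: subnet mask /27
Host bits = 32 - 27 = 5
Total addresses = 2^5 = 32
Usable hosts = 32 - 2 (network + broadcast) = 30

30


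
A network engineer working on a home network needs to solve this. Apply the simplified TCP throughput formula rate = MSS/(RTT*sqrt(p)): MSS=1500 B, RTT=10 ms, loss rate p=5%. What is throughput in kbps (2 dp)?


Given: MSS = 1500 bytes, RTT = 10 ms, loss = 5%
RTT in seconds = 10 / 1000 = 0.01
Loss rate = 5% = 0.05
sqrt(loss) = sqrt(0.05) = 0.223606797750
Throughput (bytes/s) = 1500 / (0.01 * 0.223606797750) = 670820.3932
Throughput (kbps) = 670820.3932 * 8 / 1000 = 5366.563146 -> 5366.56 kbps (2 dp)

5366.56


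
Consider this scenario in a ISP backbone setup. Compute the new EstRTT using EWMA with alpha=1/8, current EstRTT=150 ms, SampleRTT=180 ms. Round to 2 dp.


Given: EstRTT = 150 ms, SampleRTT = 180 ms, alpha = 1/8
New EstRTT = (1 - alpha) * EstRTT + alpha * SampleRTT
(7/8) * 150 = 131.25
(1/8) * 180 = 22.5
New EstRTT = 131.25 + 22.5 = 153.75 ms -> 153.75 ms (2 dp)

153.75


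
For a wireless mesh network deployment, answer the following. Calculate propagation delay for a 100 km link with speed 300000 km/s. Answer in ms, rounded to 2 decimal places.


Given: distance = 100 km, speed = 300000 km/s
Delay = distance / speed = 100 / 300000 seconds
Delay in ms = 100 * 1000 / 300000
Delay = 0.3333 ms
Rounded to 2 dp = 0.33 ms

0.33


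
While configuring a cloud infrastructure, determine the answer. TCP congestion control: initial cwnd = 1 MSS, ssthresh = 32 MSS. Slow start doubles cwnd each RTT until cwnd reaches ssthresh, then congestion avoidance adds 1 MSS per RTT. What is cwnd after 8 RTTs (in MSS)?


RTT 0: cwnd = 1 MSS (initial)
RTT 1: cwnd = 2 MSS (slow start, doubled)
RTT 2: cwnd = 4 MSS (slow start, doubled)
RTT 3: cwnd = 8 MSS (slow start, doubled)
RTT 4: cwnd = 16 MSS (slow start, doubled)
RTT 5: cwnd = 32 MSS (slow start, doubled)
RTT 6: cwnd = 33 MSS (congestion avoidance, +1)
RTT 7: cwnd = 34 MSS (congestion avoidance, +1)
RTT 8: cwnd = 35 MSS (congestion avoidance, +1)

35


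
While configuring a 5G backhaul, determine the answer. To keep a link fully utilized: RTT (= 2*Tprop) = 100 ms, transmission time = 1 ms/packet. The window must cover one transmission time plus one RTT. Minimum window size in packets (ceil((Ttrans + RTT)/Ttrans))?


Given: Ttrans = 1 ms, RTT = 100 ms (= 2 * Tprop, Tprop = 50 ms)
Time until first ACK returns = Ttrans + RTT = 1 + 100 = 101 ms
Need W * Ttrans >= Ttrans + RTT  ->  W >= (Ttrans + RTT) / Ttrans
(Ttrans + RTT) / Ttrans = 101 / 1 = 101
W_min = ceil(101) = 101

101


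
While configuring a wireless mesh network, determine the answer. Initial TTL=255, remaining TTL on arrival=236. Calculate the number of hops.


Given: initial TTL = 255, received TTL = 236
Hops = initial TTL - received TTL
Hops = 255 - 236 = 19

19


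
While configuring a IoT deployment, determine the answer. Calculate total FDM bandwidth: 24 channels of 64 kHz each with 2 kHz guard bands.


Given: 24 channels, 64 kHz each, guard = 2 kHz
Channel bandwidth = 24 * 64 = 1536 kHz
Guard bands = 23 gaps * 2 kHz = 46 kHz
Total = 1536 + 46 = 1582 kHz

1582


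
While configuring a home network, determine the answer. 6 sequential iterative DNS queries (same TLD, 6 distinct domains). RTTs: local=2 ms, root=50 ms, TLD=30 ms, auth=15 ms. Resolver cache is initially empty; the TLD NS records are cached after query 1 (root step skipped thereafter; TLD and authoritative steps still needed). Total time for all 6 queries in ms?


Lookup 1 (cold cache): local + root + TLD + auth = 2 + 50 + 30 + 15 = 97 ms
Lookups 2..6 (TLD NS cached -> skip root; new domain -> still ask TLD and auth): local + TLD + auth = 2 + 30 + 15 = 47 ms each
Remaining 5 lookups: 5 * 47 = 235 ms
Total = 97 + 235 = 332 ms

332


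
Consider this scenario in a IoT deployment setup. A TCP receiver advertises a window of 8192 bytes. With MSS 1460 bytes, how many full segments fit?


Given: RWND = 8192 bytes, MSS = 1460 bytes
Full segments = floor(RWND / MSS)
Full segments = floor(8192 / 1460)
Full segments = floor(5.611) = 5

5


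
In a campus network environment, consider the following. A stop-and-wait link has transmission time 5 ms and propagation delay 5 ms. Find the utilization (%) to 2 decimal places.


Given: Ttrans = 5 ms, Tprop = 5 ms
RTT = 2 * Tprop = 2 * 5 = 10 ms
U = Ttrans / (Ttrans + RTT)
U = 5 / (5 + 10)
U = 5 / 15 = 0.333333
U% = 33.33%

33.33


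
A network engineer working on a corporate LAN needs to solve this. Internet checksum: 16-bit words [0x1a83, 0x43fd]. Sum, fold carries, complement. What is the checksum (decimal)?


Given words: [0x1a83, 0x43fd]
Step 1: Sum all words
Raw sum = 6787 + 17405 = 24192
One's complement = ~24192 & 0xFFFF = 41343

41343


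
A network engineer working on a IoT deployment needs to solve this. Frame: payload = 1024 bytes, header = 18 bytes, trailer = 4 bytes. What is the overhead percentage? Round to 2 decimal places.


Given: payload = 1024 B, header = 18 B, trailer = 4 B
Overhead bytes = header + trailer = 18 + 4 = 22
Total frame = payload + overhead = 1024 + 22 = 1046
Overhead % = 22 / 1046 * 100 = 2.1033% -> 2.10% (2 dp)

2.10


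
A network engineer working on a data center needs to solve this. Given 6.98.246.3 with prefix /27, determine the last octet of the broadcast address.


Given: IP = 6.98.246.3, prefix = /27
Host bits = 32 - 27 = 5
Network last octet = 3 AND mask = 0
Host part size = 2^5 - 1 = 31
Broadcast last octet = 0 OR 31 = 31

31


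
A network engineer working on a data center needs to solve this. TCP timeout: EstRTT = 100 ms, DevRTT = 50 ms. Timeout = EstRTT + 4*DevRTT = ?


Given: EstRTT = 100 ms, DevRTT = 50 ms
Timeout = EstRTT + 4 * DevRTT
4 * DevRTT = 4 * 50 = 200
Timeout = 100 + 200 = 300 ms

300


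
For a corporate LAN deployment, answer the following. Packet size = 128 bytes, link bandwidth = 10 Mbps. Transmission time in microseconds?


Given: packet = 128 bytes, bandwidth = 10 Mbps
Packet in bits = 128 * 8 = 1024 bits
Bandwidth = 10 * 10^6 = 10000000 bps
Time = 1024 / 10000000 seconds
Time in us = 1024 * 10^6 / 10000000 = 102.4

102.4


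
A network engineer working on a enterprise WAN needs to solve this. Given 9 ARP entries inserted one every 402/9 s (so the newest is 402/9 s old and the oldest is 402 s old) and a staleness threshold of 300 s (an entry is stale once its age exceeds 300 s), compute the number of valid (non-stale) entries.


Ages are k * 402/9 s for k = 1..9 (spacing = 44.6667 s).
Entry k is valid iff k * 402/9 <= 300 iff k <= 9 * 300 / 402 = 6.7164
n_valid = floor(6.7164) = 6
(n_stale = 9 - 6 = 3)

6


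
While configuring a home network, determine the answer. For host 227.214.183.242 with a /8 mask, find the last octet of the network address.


Given: IP = 227.214.183.242, prefix = /8
Subnet mask = 255.0.0.0
Last octet of IP: 242
Last octet of mask: 0
Network last octet = 242 AND 0 = 0

0


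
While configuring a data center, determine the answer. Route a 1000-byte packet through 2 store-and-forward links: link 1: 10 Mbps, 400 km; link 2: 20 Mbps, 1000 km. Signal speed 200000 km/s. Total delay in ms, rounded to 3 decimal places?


Packet = 1000 bytes = 8000 bits. Store-and-forward: sum (t_trans + t_prop) per link.
Link 1: t_trans = 8000/(10*10^6) s = 0.8000 ms; t_prop = 400/200000 s = 2.0000 ms; subtotal = 2.8000 ms
Link 2: t_trans = 8000/(20*10^6) s = 0.4000 ms; t_prop = 1000/200000 s = 5.0000 ms; subtotal = 5.4000 ms
End-to-end = 2.8000 + 5.4000 = 8.2000 ms -> 8.200 ms (3 dp)

8.200


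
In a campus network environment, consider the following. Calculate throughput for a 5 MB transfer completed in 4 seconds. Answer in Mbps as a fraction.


Given: file = 5 MB, time = 4 s
File in Mb = 5 * 8 = 40 Mb
Throughput = 40 / 4 Mbps
Throughput = 10 Mbps

10


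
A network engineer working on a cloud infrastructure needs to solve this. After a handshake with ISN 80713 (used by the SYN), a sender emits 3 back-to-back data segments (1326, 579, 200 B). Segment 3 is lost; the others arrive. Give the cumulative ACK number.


SYN uses sequence number 80713; first data byte = ISN + 1 = 80714.
Segment 1: SEQ = 80714, len = 1326 B, covers [80714, 82039]
Segment 2: SEQ = 82040, len = 579 B, covers [82040, 82618]
Segment 3: SEQ = 82619, len = 200 B, covers [82619, 82818] [LOST]
In-order data received: bytes [80714, 82618] (segments 1..2).
Segment 3 missing -> gap begins at byte 82619.
Cumulative ACK = next expected in-order byte = 80714 + 1326 + 579 = 82619

82619


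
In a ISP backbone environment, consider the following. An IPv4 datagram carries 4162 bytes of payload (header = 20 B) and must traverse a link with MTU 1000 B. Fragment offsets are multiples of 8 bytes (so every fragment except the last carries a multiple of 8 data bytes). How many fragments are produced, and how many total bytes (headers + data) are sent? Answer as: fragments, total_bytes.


Max data per non-final fragment = floor((MTU - header)/8)*8 = floor((1000 - 20)/8)*8 = floor(980/8)*8 = 976 B
Final fragment needs no 8-byte alignment: it can carry up to MTU - header = 980 B
Non-final fragments needed = ceil((payload - 980) / 976) = ceil(3182/976) = ceil(3.2602) = 4
Number of fragments = 4 + 1 = 5
Fragment sizes (data): 4 * 976 B + 258 B (last, 258 <= 980 OK)
Total bytes sent = payload + n_frags * header = 4162 + 5*20 = 4162 + 100 = 4262 B

5, 4262


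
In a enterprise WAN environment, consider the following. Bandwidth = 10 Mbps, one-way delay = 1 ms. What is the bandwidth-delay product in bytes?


Given: bandwidth = 10 Mbps, delay = 1 ms
BDP in bits = 10 * 10^6 * 1 / 1000
BDP in bits = 10000
BDP in bytes = 10000 / 8 = 1250

1250


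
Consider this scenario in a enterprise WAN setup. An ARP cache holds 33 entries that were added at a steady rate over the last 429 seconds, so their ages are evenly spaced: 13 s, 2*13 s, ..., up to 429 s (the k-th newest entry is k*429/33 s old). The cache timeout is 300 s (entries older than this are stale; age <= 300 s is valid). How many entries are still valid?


Ages are k * 429/33 s for k = 1..33 (spacing = 13.0000 s).
Entry k is valid iff k * 429/33 <= 300 iff k <= 33 * 300 / 429 = 23.0769
n_valid = floor(23.0769) = 23
(n_stale = 33 - 23 = 10)

23


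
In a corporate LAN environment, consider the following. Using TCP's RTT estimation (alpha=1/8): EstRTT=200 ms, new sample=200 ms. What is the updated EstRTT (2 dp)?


Given: EstRTT = 200 ms, SampleRTT = 200 ms, alpha = 1/8
New EstRTT = (1 - alpha) * EstRTT + alpha * SampleRTT
(7/8) * 200 = 175
(1/8) * 200 = 25
New EstRTT = 175 + 25 = 200 ms -> 200.00 ms (2 dp)

200.00


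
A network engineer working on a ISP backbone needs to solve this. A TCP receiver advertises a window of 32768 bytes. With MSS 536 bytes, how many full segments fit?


Given: RWND = 32768 bytes, MSS = 536 bytes
Full segments = floor(RWND / MSS)
Full segments = floor(32768 / 536)
Full segments = floor(61.1343) = 61

61


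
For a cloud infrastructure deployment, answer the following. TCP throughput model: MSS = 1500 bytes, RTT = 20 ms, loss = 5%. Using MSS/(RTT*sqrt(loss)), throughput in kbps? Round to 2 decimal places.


Given: MSS = 1500 bytes, RTT = 20 ms, loss = 5%
RTT in seconds = 20 / 1000 = 0.02
Loss rate = 5% = 0.05
sqrt(loss) = sqrt(0.05) = 0.223606797750
Throughput (bytes/s) = 1500 / (0.02 * 0.223606797750) = 335410.1966
Throughput (kbps) = 335410.1966 * 8 / 1000 = 2683.281573 -> 2683.28 kbps (2 dp)

2683.28


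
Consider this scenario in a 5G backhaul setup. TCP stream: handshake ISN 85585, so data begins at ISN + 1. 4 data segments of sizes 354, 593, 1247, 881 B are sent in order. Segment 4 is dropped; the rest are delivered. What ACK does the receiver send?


SYN uses sequence number 85585; first data byte = ISN + 1 = 85586.
Segment 1: SEQ = 85586, len = 354 B, covers [85586, 85939]
Segment 2: SEQ = 85940, len = 593 B, covers [85940, 86532]
Segment 3: SEQ = 86533, len = 1247 B, covers [86533, 87779]
Segment 4: SEQ = 87780, len = 881 B, covers [87780, 88660] [LOST]
In-order data received: bytes [85586, 87779] (segments 1..3).
Segment 4 missing -> gap begins at byte 87780.
Cumulative ACK = next expected in-order byte = 85586 + 354 + 593 + 1247 = 87780

87780


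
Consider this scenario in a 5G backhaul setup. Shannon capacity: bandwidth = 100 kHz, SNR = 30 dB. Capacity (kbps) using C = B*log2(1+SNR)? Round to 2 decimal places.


Given: B = 100 kHz, SNR = 30 dB
SNR linear = 10^(30/10) = 1000
1 + SNR = 1001
log2(1001) = 9.9672262588
C = 100 * 1000 * 9.9672262588 = 996722.6259 bps
C = 996.722626 kbps -> 996.72 kbps (2 dp)

996.72


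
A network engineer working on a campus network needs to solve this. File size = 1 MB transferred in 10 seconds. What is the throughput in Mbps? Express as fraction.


Given: file = 1 MB, time = 10 s
File in Mb = 1 * 8 = 8 Mb
Throughput = 8 / 10 Mbps
Throughput = 4/5 Mbps

4/5


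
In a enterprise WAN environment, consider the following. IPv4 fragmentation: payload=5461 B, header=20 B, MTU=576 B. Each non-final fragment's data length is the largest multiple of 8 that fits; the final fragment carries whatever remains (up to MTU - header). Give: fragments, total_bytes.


Max data per non-final fragment = floor((MTU - header)/8)*8 = floor((576 - 20)/8)*8 = floor(556/8)*8 = 552 B
Final fragment needs no 8-byte alignment: it can carry up to MTU - header = 556 B
Non-final fragments needed = ceil((payload - 556) / 552) = ceil(4905/552) = ceil(8.8859) = 9
Number of fragments = 9 + 1 = 10
Fragment sizes (data): 9 * 552 B + 493 B (last, 493 <= 556 OK)
Total bytes sent = payload + n_frags * header = 5461 + 10*20 = 5461 + 200 = 5661 B

10, 5661
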